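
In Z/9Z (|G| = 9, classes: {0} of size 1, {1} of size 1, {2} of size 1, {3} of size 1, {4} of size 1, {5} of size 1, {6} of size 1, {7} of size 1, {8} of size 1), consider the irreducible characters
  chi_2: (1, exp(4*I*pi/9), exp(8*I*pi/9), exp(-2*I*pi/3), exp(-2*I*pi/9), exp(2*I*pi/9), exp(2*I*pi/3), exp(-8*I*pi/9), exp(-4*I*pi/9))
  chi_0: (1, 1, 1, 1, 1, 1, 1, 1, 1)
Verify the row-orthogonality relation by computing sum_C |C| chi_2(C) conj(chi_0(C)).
Sum = 0; so <chi_2, chi_0> = 0 (distinct irreducibles are orthogonal).

Solution. Compute term by term over conjugacy classes (|C| * chi_2(C) * conj(chi_0(C))):
  1*(1)*conj(1) + 1*(exp(4*I*pi/9))*conj(1) + 1*(exp(8*I*pi/9))*conj(1) + 1*(exp(-2*I*pi/3))*conj(1) + 1*(exp(-2*I*pi/9))*conj(1) + 1*(exp(2*I*pi/9))*conj(1) + 1*(exp(2*I*pi/3))*conj(1) + 1*(exp(-8*I*pi/9))*conj(1) + 1*(exp(-4*I*pi/9))*conj(1)
  = (1) + (exp(4*I*pi/9)) + (exp(8*I*pi/9)) + (exp(-2*I*pi/3)) + (exp(-2*I*pi/9)) + (exp(2*I*pi/9)) + (exp(2*I*pi/3)) + (exp(-8*I*pi/9)) + (exp(-4*I*pi/9))
  = 0.
(Exp terms are combined using exp(i*s)*conj(exp(i*t)) = exp(i*(s-t)), and sums of them are collapsed using the identity that for every m > 1 the m distinct m-th roots of unity sum to 0, e.g. 1 + exp(2*I*pi/3) + exp(-2*I*pi/3) = 0.)
Dividing by |G| = 9 gives 0/9 = 0, matching the row-orthogonality relation <chi_2, chi_0> = [chi_2 = chi_0].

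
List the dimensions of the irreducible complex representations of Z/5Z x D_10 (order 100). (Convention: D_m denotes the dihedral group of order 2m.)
Dimensions: 1, 1, 1, 1, 1, 1, 1, 1, 1, 1, 1, 1, 1, 1, 1, 1, 1, 1, 1, 1, 2, 2, 2, 2, 2, 2, 2, 2, 2, 2, 2, 2, 2, 2, 2, 2, 2, 2, 2, 2

Argument: There are 40 irreducibles (= number of conjugacy classes). Their dimensions d_i satisfy sum d_i^2 = |G| = 100: 1 + 1 + 1 + 1 + 1 + 1 + 1 + 1 + 1 + 1 + 1 + 1 + 1 + 1 + 1 + 1 + 1 + 1 + 1 + 1 + 4 + 4 + 4 + 4 + 4 + 4 + 4 + 4 + 4 + 4 + 4 + 4 + 4 + 4 + 4 + 4 + 4 + 4 + 4 + 4 = 100. (For the product with Z/5Z: each of the 5 1-dim characters of Z/5Z tensors with each irrep of D_10, giving 5 copies of each D_10-dimension.)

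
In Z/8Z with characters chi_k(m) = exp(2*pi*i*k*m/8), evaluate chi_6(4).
chi_6(4) = zeta_8^24 = 1

Why: chi_6(4) = zeta_8^(6*4) = zeta_8^24. Since zeta_8^8 = 1, this equals zeta_8^0 = exp(2*pi*i*0/8) = 1.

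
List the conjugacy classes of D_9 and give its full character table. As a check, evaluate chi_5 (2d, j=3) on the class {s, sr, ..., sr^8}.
Conjugacy classes: {e} of size 1, {r^1, r^8} of size 2, {r^2, r^7} of size 2, {r^3, r^6} of size 2, {r^4, r^5} of size 2, {s, sr, ..., sr^8} of size 9.
Character table:
  irrep \ class              {e} (size 1)  {r^1, r^8} (size 2)  {r^2, r^7} (size 2)  {r^3, r^6} (size 2)  {r^4, r^5} (size 2)  {s, sr, ..., sr^8} (size 9)
  chi_1 (triv)               1             1                    1                    1                    1                    1                          
  chi_2 (sign: r->1, s->-1)  1             1                    1                    1                    1                    -1                         
  chi_3 (2d, j=1)            2             2*cos(2*pi/9)        2*cos(4*pi/9)        -1                   -2*cos(pi/9)         0                          
  chi_4 (2d, j=2)            2             2*cos(4*pi/9)        -2*cos(pi/9)         -1                   2*cos(2*pi/9)        0                          
  chi_5 (2d, j=3)            2             -1                   -1                   2                    -1                   0                          
  chi_6 (2d, j=4)            2             -2*cos(pi/9)         2*cos(2*pi/9)        -1                   2*cos(4*pi/9)        0                          

Spot check: chi_5 (2d, j=3) on {s, sr, ..., sr^8} = 0.

Explanation: D_9 has order 2*9 = 18 with 6 conjugacy classes, hence 6 irreducibles. Sum of squared dims 1 + 1 + 4 + 4 + 4 + 4 = 18 = |G|. Linear characters come from the abelianisation; the 2-dimensional irreps have character r^k -> 2*cos(2*pi*j*k/9), reflections -> 0.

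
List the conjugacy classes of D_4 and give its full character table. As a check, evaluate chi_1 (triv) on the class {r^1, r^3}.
Conjugacy classes: {e} of size 1, {r^2} of size 1, {r^1, r^3} of size 2, {s, sr^2, ...} of size 2, {sr, sr^3, ...} of size 2.
Character table:
  irrep \ class              {e} (size 1)  {r^2} (size 1)  {r^1, r^3} (size 2)  {s, sr^2, ...} (size 2)  {sr, sr^3, ...} (size 2)
  chi_1 (triv)               1             1               1                    1                        1                       
  chi_2 (sign: r->1, s->-1)  1             1               1                    -1                       -1                      
  chi_3 (r->-1, s->1)        1             1               -1                   1                        -1                      
  chi_4 (r->-1, s->-1)       1             1               -1                   -1                       1                       
  chi_5 (2d, j=1)            2             -2              0                    0                        0                       

Spot check: chi_1 (triv) on {r^1, r^3} = 1.

D_4 has order 2*4 = 8 with 5 conjugacy classes, hence 5 irreducibles. Sum of squared dims 1 + 1 + 1 + 1 + 4 = 8 = |G|. Linear characters come from the abelianisation; the 2-dimensional irreps have character r^k -> 2*cos(2*pi*j*k/4), reflections -> 0.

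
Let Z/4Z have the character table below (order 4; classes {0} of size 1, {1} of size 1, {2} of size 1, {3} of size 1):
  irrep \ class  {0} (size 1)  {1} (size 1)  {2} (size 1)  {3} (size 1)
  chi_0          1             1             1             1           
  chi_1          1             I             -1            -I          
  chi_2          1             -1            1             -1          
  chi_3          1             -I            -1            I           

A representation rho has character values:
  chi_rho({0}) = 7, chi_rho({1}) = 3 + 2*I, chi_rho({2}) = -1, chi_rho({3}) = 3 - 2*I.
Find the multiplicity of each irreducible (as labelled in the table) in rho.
Multiplicities: chi_0: 3, chi_1: 3, chi_2: 0, chi_3: 1.

Solution. Use <chi_rho, chi> = (1/|G|) sum_C |C| * chi_rho(C) * conj(chi(C)) with |G| = 4 for each irreducible chi in the table:
  <chi_rho, chi_0> = (1/4)[1*(7)*conj(1) + 1*(3 + 2*I)*conj(1) + 1*(-1)*conj(1) + 1*(3 - 2*I)*conj(1)]
      = (1/4)[(7) + (3 + 2*I) + (-1) + (3 - 2*I)] = 12/4 = 3
  <chi_rho, chi_1> = (1/4)[1*(7)*conj(1) + 1*(3 + 2*I)*conj(I) + 1*(-1)*conj(-1) + 1*(3 - 2*I)*conj(-I)]
      = (1/4)[(7) + (2 - 3*I) + (1) + (2 + 3*I)] = 12/4 = 3
  <chi_rho, chi_2> = (1/4)[1*(7)*conj(1) + 1*(3 + 2*I)*conj(-1) + 1*(-1)*conj(1) + 1*(3 - 2*I)*conj(-1)]
      = (1/4)[(7) + (-3 - 2*I) + (-1) + (-3 + 2*I)] = 0/4 = 0
  <chi_rho, chi_3> = (1/4)[1*(7)*conj(1) + 1*(3 + 2*I)*conj(-I) + 1*(-1)*conj(-1) + 1*(3 - 2*I)*conj(I)]
      = (1/4)[(7) + (-2 + 3*I) + (1) + (-2 - 3*I)] = 4/4 = 1
(Exp terms are combined using exp(i*s)*conj(exp(i*t)) = exp(i*(s-t)), and sums of them are collapsed using the identity that for every m > 1 the m distinct m-th roots of unity sum to 0, e.g. 1 + exp(2*I*pi/3) + exp(-2*I*pi/3) = 0.)
Dimension check: dim(rho) = sum (mult * dim) = 3*1 + 3*1 + 0*1 + 1*1 = 7 = chi_rho(e) = 7.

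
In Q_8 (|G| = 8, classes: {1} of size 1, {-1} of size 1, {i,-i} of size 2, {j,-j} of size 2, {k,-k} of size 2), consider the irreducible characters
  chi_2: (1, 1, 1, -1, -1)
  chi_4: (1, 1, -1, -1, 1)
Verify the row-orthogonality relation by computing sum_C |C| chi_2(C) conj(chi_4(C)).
Sum = 0; so <chi_2, chi_4> = 0 (distinct irreducibles are orthogonal).

Working: Compute term by term over conjugacy classes (|C| * chi_2(C) * conj(chi_4(C))):
  1*(1)*conj(1) + 1*(1)*conj(1) + 2*(1)*conj(-1) + 2*(-1)*conj(-1) + 2*(-1)*conj(1)
  = (1) + (1) + (-2) + (2) + (-2)
  = 0.
Dividing by |G| = 8 gives 0/8 = 0, matching the row-orthogonality relation <chi_2, chi_4> = [chi_2 = chi_4].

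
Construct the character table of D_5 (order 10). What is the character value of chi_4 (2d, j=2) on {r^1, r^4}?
Conjugacy classes: {e} of size 1, {r^1, r^4} of size 2, {r^2, r^3} of size 2, {s, sr, ..., sr^4} of size 5.
Character table:
  irrep \ class              {e} (size 1)  {r^1, r^4} (size 2)  {r^2, r^3} (size 2)  {s, sr, ..., sr^4} (size 5)
  chi_1 (triv)               1             1                    1                    1                          
  chi_2 (sign: r->1, s->-1)  1             1                    1                    -1                         
  chi_3 (2d, j=1)            2             -1/2 + sqrt(5)/2     -sqrt(5)/2 - 1/2     0                          
  chi_4 (2d, j=2)            2             -sqrt(5)/2 - 1/2     -1/2 + sqrt(5)/2     0                          

Spot check: chi_4 (2d, j=2) on {r^1, r^4} = -sqrt(5)/2 - 1/2.

Details: D_5 has order 2*5 = 10 with 4 conjugacy classes, hence 4 irreducibles. Sum of squared dims 1 + 1 + 4 + 4 = 10 = |G|. Linear characters come from the abelianisation; the 2-dimensional irreps have character r^k -> 2*cos(2*pi*j*k/5), reflections -> 0.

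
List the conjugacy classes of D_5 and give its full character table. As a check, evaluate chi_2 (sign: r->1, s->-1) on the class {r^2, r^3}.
Conjugacy classes: {e} of size 1, {r^1, r^4} of size 2, {r^2, r^3} of size 2, {s, sr, ..., sr^4} of size 5.
Character table:
  irrep \ class              {e} (size 1)  {r^1, r^4} (size 2)  {r^2, r^3} (size 2)  {s, sr, ..., sr^4} (size 5)
  chi_1 (triv)               1             1                    1                    1                          
  chi_2 (sign: r->1, s->-1)  1             1                    1                    -1                         
  chi_3 (2d, j=1)            2             -1/2 + sqrt(5)/2     -sqrt(5)/2 - 1/2     0                          
  chi_4 (2d, j=2)            2             -sqrt(5)/2 - 1/2     -1/2 + sqrt(5)/2     0                          

Spot check: chi_2 (sign: r->1, s->-1) on {r^2, r^3} = 1.

Argument: D_5 has order 2*5 = 10 with 4 conjugacy classes, hence 4 irreducibles. Sum of squared dims 1 + 1 + 4 + 4 = 10 = |G|. Linear characters come from the abelianisation; the 2-dimensional irreps have character r^k -> 2*cos(2*pi*j*k/5), reflections -> 0.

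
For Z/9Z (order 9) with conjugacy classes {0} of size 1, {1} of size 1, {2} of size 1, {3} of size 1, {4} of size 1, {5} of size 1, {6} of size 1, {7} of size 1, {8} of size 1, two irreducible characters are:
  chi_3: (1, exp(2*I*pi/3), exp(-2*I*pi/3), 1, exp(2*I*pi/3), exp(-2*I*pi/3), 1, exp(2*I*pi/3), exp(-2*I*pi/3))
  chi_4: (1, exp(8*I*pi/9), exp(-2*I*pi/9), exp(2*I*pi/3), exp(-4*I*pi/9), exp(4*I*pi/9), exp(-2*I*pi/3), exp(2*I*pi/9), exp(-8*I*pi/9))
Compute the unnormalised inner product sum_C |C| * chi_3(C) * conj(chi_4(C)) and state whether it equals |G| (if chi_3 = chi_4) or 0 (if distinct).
Sum = 0; so <chi_3, chi_4> = 0 (distinct irreducibles are orthogonal).

Proof sketch: Compute term by term over conjugacy classes (|C| * chi_3(C) * conj(chi_4(C))):
  1*(1)*conj(1) + 1*(exp(2*I*pi/3))*conj(exp(8*I*pi/9)) + 1*(exp(-2*I*pi/3))*conj(exp(-2*I*pi/9)) + 1*(1)*conj(exp(2*I*pi/3)) + 1*(exp(2*I*pi/3))*conj(exp(-4*I*pi/9)) + 1*(exp(-2*I*pi/3))*conj(exp(4*I*pi/9)) + 1*(1)*conj(exp(-2*I*pi/3)) + 1*(exp(2*I*pi/3))*conj(exp(2*I*pi/9)) + 1*(exp(-2*I*pi/3))*conj(exp(-8*I*pi/9))
  = (1) + (exp(-2*I*pi/9)) + (exp(-4*I*pi/9)) + (exp(-2*I*pi/3)) + (exp(-8*I*pi/9)) + (exp(8*I*pi/9)) + (exp(2*I*pi/3)) + (exp(4*I*pi/9)) + (exp(2*I*pi/9))
  = 0.
(Exp terms are combined using exp(i*s)*conj(exp(i*t)) = exp(i*(s-t)), and sums of them are collapsed using the identity that for every m > 1 the m distinct m-th roots of unity sum to 0, e.g. 1 + exp(2*I*pi/3) + exp(-2*I*pi/3) = 0.)
Dividing by |G| = 9 gives 0/9 = 0, matching the row-orthogonality relation <chi_3, chi_4> = [chi_3 = chi_4].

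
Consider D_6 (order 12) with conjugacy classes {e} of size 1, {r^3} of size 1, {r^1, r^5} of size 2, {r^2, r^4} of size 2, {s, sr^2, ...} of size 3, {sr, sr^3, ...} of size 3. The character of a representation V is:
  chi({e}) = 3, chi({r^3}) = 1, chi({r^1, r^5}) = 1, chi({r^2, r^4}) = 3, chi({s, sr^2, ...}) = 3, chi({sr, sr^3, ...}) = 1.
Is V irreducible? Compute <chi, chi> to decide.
Not irreducible (reducible): <chi, chi> = 5 > 1.

Details: <chi, chi> = (1/|G|) sum_C |C| * |chi(C)|^2 = (1/12)[1*|3|^2 + 1*|1|^2 + 2*|1|^2 + 2*|3|^2 + 3*|3|^2 + 3*|1|^2]
  = (1/12)[(9) + (1) + (2) + (18) + (27) + (3)] = 60/12 = 5.
A character is irreducible iff <chi, chi> = 1, so this representation is reducible.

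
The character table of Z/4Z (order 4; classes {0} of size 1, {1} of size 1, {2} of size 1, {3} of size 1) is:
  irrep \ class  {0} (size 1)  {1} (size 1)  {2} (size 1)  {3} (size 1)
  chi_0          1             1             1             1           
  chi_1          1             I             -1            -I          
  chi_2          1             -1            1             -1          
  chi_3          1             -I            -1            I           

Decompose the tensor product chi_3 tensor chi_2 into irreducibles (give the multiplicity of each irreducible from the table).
chi_3 tensor chi_2 = chi_1 (all other irreducibles have multiplicity 0).

The character of a tensor product is the pointwise product (chi_3 * chi_2)(C) = chi_3(C) * chi_2(C):
  {0}: (1)*(1), {1}: (-I)*(-1), {2}: (-1)*(1), {3}: (I)*(-1)
so (chi_3 * chi_2) takes values
  {0} -> 1, {1} -> I, {2} -> -1, {3} -> -I.
Now take the inner product of this character with each irreducible chi from the table, <chi_3*chi_2, chi> = (1/4) sum_C |C| (chi_3*chi_2)(C) conj(chi(C)):
  <chi_3*chi_2, chi_0> = (1/4)[1*(1)*conj(1) + 1*(I)*conj(1) + 1*(-1)*conj(1) + 1*(-I)*conj(1)]
      = (1/4)[(1) + (I) + (-1) + (-I)] = 0/4 = 0
  <chi_3*chi_2, chi_1> = (1/4)[1*(1)*conj(1) + 1*(I)*conj(I) + 1*(-1)*conj(-1) + 1*(-I)*conj(-I)]
      = (1/4)[(1) + (1) + (1) + (1)] = 4/4 = 1
  <chi_3*chi_2, chi_2> = (1/4)[1*(1)*conj(1) + 1*(I)*conj(-1) + 1*(-1)*conj(1) + 1*(-I)*conj(-1)]
      = (1/4)[(1) + (-I) + (-1) + (I)] = 0/4 = 0
  <chi_3*chi_2, chi_3> = (1/4)[1*(1)*conj(1) + 1*(I)*conj(-I) + 1*(-1)*conj(-1) + 1*(-I)*conj(I)]
      = (1/4)[(1) + (-1) + (1) + (-1)] = 0/4 = 0
(Exp terms are combined using exp(i*s)*conj(exp(i*t)) = exp(i*(s-t)), and sums of them are collapsed using the identity that for every m > 1 the m distinct m-th roots of unity sum to 0, e.g. 1 + exp(2*I*pi/3) + exp(-2*I*pi/3) = 0.)
Hence the multiplicities are chi_1: 1. Dimension check: dim(chi_3)*dim(chi_2) = 1*1 = 1 and sum (mult * dim) = 1*1 = 1.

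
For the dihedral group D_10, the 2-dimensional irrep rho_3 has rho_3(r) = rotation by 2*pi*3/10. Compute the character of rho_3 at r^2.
chi_{rho_3}(r^2) = 2*cos(2*pi*3*2/10) = -sqrt(5)/2 - 1/2

Argument: rho_3(r^2) is rotation by angle 2*pi*3*2/10, whose trace is 2*cos(2*pi*3*2/10) = -sqrt(5)/2 - 1/2.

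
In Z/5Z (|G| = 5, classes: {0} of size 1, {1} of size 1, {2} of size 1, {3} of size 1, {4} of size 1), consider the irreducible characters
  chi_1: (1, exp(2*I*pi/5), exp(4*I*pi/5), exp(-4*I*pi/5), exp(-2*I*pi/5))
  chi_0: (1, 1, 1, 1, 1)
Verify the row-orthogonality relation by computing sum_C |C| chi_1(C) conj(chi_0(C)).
Sum = 0; so <chi_1, chi_0> = 0 (distinct irreducibles are orthogonal).

Why: Compute term by term over conjugacy classes (|C| * chi_1(C) * conj(chi_0(C))):
  1*(1)*conj(1) + 1*(exp(2*I*pi/5))*conj(1) + 1*(exp(4*I*pi/5))*conj(1) + 1*(exp(-4*I*pi/5))*conj(1) + 1*(exp(-2*I*pi/5))*conj(1)
  = (1) + (exp(2*I*pi/5)) + (exp(4*I*pi/5)) + (exp(-4*I*pi/5)) + (exp(-2*I*pi/5))
  = 0.
(Exp terms are combined using exp(i*s)*conj(exp(i*t)) = exp(i*(s-t)), and sums of them are collapsed using the identity that for every m > 1 the m distinct m-th roots of unity sum to 0, e.g. 1 + exp(2*I*pi/3) + exp(-2*I*pi/3) = 0.)
Dividing by |G| = 5 gives 0/5 = 0, matching the row-orthogonality relation <chi_1, chi_0> = [chi_1 = chi_0].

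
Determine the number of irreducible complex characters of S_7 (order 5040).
15

The number of irreducible complex representations of a finite group equals its number of conjugacy classes. Conjugacy classes in S_7 correspond to cycle types, i.e. partitions of 7; there are p(7) = 15 of them, so S_7 (order 5040) has exactly 15 irreducible complex representations.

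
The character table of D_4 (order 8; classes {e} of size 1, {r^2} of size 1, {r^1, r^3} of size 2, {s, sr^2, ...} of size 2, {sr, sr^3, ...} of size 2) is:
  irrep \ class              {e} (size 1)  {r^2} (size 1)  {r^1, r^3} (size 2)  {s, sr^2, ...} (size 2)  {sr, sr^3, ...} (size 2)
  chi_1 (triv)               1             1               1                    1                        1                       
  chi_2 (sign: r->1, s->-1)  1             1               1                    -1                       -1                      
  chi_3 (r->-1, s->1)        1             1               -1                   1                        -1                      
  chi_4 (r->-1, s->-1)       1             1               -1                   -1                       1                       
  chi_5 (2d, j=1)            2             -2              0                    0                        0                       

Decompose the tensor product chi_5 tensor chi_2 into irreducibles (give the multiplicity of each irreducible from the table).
chi_5 tensor chi_2 = chi_5 (all other irreducibles have multiplicity 0).

Details: The character of a tensor product is the pointwise product (chi_5 * chi_2)(C) = chi_5(C) * chi_2(C):
  {e}: (2)*(1), {r^2}: (-2)*(1), {r^1, r^3}: (0)*(1), {s, sr^2, ...}: (0)*(-1), {sr, sr^3, ...}: (0)*(-1)
so (chi_5 * chi_2) takes values
  {e} -> 2, {r^2} -> -2, {r^1, r^3} -> 0, {s, sr^2, ...} -> 0, {sr, sr^3, ...} -> 0.
Now take the inner product of this character with each irreducible chi from the table, <chi_5*chi_2, chi> = (1/8) sum_C |C| (chi_5*chi_2)(C) conj(chi(C)):
  <chi_5*chi_2, chi_1> = (1/8)[1*(2)*conj(1) + 1*(-2)*conj(1) + 2*(0)*conj(1) + 2*(0)*conj(1) + 2*(0)*conj(1)]
      = (1/8)[(2) + (-2) + (0) + (0) + (0)] = 0/8 = 0
  <chi_5*chi_2, chi_2> = (1/8)[1*(2)*conj(1) + 1*(-2)*conj(1) + 2*(0)*conj(1) + 2*(0)*conj(-1) + 2*(0)*conj(-1)]
      = (1/8)[(2) + (-2) + (0) + (0) + (0)] = 0/8 = 0
  <chi_5*chi_2, chi_3> = (1/8)[1*(2)*conj(1) + 1*(-2)*conj(1) + 2*(0)*conj(-1) + 2*(0)*conj(1) + 2*(0)*conj(-1)]
      = (1/8)[(2) + (-2) + (0) + (0) + (0)] = 0/8 = 0
  <chi_5*chi_2, chi_4> = (1/8)[1*(2)*conj(1) + 1*(-2)*conj(1) + 2*(0)*conj(-1) + 2*(0)*conj(-1) + 2*(0)*conj(1)]
      = (1/8)[(2) + (-2) + (0) + (0) + (0)] = 0/8 = 0
  <chi_5*chi_2, chi_5> = (1/8)[1*(2)*conj(2) + 1*(-2)*conj(-2) + 2*(0)*conj(0) + 2*(0)*conj(0) + 2*(0)*conj(0)]
      = (1/8)[(4) + (4) + (0) + (0) + (0)] = 8/8 = 1
Hence the multiplicities are chi_5: 1. Dimension check: dim(chi_5)*dim(chi_2) = 2*1 = 2 and sum (mult * dim) = 1*2 = 2.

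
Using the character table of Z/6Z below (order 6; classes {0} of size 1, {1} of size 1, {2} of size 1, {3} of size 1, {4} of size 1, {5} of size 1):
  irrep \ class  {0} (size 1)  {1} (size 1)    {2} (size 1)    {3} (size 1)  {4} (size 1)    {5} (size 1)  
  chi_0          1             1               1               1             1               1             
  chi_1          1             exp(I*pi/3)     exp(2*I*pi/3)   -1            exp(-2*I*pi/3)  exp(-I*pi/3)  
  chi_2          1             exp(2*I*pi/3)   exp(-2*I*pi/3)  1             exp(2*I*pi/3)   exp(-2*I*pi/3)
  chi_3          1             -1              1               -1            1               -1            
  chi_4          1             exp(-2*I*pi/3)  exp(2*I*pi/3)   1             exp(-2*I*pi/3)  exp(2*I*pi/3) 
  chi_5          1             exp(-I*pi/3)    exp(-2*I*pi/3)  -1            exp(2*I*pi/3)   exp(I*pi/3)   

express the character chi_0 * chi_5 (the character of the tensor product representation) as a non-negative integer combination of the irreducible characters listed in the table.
chi_0 tensor chi_5 = chi_5 (all other irreducibles have multiplicity 0).

Solution. The character of a tensor product is the pointwise product (chi_0 * chi_5)(C) = chi_0(C) * chi_5(C):
  {0}: (1)*(1), {1}: (1)*(exp(-I*pi/3)), {2}: (1)*(exp(-2*I*pi/3)), {3}: (1)*(-1), {4}: (1)*(exp(2*I*pi/3)), {5}: (1)*(exp(I*pi/3))
so (chi_0 * chi_5) takes values
  {0} -> 1, {1} -> exp(-I*pi/3), {2} -> exp(-2*I*pi/3), {3} -> -1, {4} -> exp(2*I*pi/3), {5} -> exp(I*pi/3).
Now take the inner product of this character with each irreducible chi from the table, <chi_0*chi_5, chi> = (1/6) sum_C |C| (chi_0*chi_5)(C) conj(chi(C)):
  <chi_0*chi_5, chi_0> = (1/6)[1*(1)*conj(1) + 1*(exp(-I*pi/3))*conj(1) + 1*(exp(-2*I*pi/3))*conj(1) + 1*(-1)*conj(1) + 1*(exp(2*I*pi/3))*conj(1) + 1*(exp(I*pi/3))*conj(1)]
      = (1/6)[(1) + (exp(-I*pi/3)) + (exp(-2*I*pi/3)) + (-1) + (exp(2*I*pi/3)) + (exp(I*pi/3))] = 0/6 = 0
  <chi_0*chi_5, chi_1> = (1/6)[1*(1)*conj(1) + 1*(exp(-I*pi/3))*conj(exp(I*pi/3)) + 1*(exp(-2*I*pi/3))*conj(exp(2*I*pi/3)) + 1*(-1)*conj(-1) + 1*(exp(2*I*pi/3))*conj(exp(-2*I*pi/3)) + 1*(exp(I*pi/3))*conj(exp(-I*pi/3))]
      = (1/6)[(1) + (exp(-2*I*pi/3)) + (exp(2*I*pi/3)) + (1) + (exp(-2*I*pi/3)) + (exp(2*I*pi/3))] = 0/6 = 0
  <chi_0*chi_5, chi_2> = (1/6)[1*(1)*conj(1) + 1*(exp(-I*pi/3))*conj(exp(2*I*pi/3)) + 1*(exp(-2*I*pi/3))*conj(exp(-2*I*pi/3)) + 1*(-1)*conj(1) + 1*(exp(2*I*pi/3))*conj(exp(2*I*pi/3)) + 1*(exp(I*pi/3))*conj(exp(-2*I*pi/3))]
      = (1/6)[(1) + (-1) + (1) + (-1) + (1) + (-1)] = 0/6 = 0
  <chi_0*chi_5, chi_3> = (1/6)[1*(1)*conj(1) + 1*(exp(-I*pi/3))*conj(-1) + 1*(exp(-2*I*pi/3))*conj(1) + 1*(-1)*conj(-1) + 1*(exp(2*I*pi/3))*conj(1) + 1*(exp(I*pi/3))*conj(-1)]
      = (1/6)[(1) + (-exp(-I*pi/3)) + (exp(-2*I*pi/3)) + (1) + (exp(2*I*pi/3)) + (-exp(I*pi/3))] = 0/6 = 0
  <chi_0*chi_5, chi_4> = (1/6)[1*(1)*conj(1) + 1*(exp(-I*pi/3))*conj(exp(-2*I*pi/3)) + 1*(exp(-2*I*pi/3))*conj(exp(2*I*pi/3)) + 1*(-1)*conj(1) + 1*(exp(2*I*pi/3))*conj(exp(-2*I*pi/3)) + 1*(exp(I*pi/3))*conj(exp(2*I*pi/3))]
      = (1/6)[(1) + (exp(I*pi/3)) + (exp(2*I*pi/3)) + (-1) + (exp(-2*I*pi/3)) + (exp(-I*pi/3))] = 0/6 = 0
  <chi_0*chi_5, chi_5> = (1/6)[1*(1)*conj(1) + 1*(exp(-I*pi/3))*conj(exp(-I*pi/3)) + 1*(exp(-2*I*pi/3))*conj(exp(-2*I*pi/3)) + 1*(-1)*conj(-1) + 1*(exp(2*I*pi/3))*conj(exp(2*I*pi/3)) + 1*(exp(I*pi/3))*conj(exp(I*pi/3))]
      = (1/6)[(1) + (1) + (1) + (1) + (1) + (1)] = 6/6 = 1
(Exp terms are combined using exp(i*s)*conj(exp(i*t)) = exp(i*(s-t)), and sums of them are collapsed using the identity that for every m > 1 the m distinct m-th roots of unity sum to 0, e.g. 1 + exp(2*I*pi/3) + exp(-2*I*pi/3) = 0.)
Hence the multiplicities are chi_5: 1. Dimension check: dim(chi_0)*dim(chi_5) = 1*1 = 1 and sum (mult * dim) = 1*1 = 1.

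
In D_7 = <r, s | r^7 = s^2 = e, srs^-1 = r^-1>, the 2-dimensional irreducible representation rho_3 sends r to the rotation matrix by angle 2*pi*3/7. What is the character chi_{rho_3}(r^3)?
chi_{rho_3}(r^3) = 2*cos(2*pi*3*3/7) = -2*cos(3*pi/7)

Details: rho_3(r^3) is rotation by angle 2*pi*3*3/7, whose trace is 2*cos(2*pi*3*3/7) = -2*cos(3*pi/7).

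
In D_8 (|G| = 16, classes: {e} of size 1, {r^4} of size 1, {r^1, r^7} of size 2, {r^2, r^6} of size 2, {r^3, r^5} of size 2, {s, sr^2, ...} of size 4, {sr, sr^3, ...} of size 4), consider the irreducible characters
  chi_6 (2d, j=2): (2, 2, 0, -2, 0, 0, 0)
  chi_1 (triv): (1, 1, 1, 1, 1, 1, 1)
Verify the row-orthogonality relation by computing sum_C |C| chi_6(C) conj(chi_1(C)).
Sum = 0; so <chi_6, chi_1> = 0 (distinct irreducibles are orthogonal).

Why: Compute term by term over conjugacy classes (|C| * chi_6(C) * conj(chi_1(C))):
  1*(2)*conj(1) + 1*(2)*conj(1) + 2*(0)*conj(1) + 2*(-2)*conj(1) + 2*(0)*conj(1) + 4*(0)*conj(1) + 4*(0)*conj(1)
  = (2) + (2) + (0) + (-4) + (0) + (0) + (0)
  = 0.
Dividing by |G| = 16 gives 0/16 = 0, matching the row-orthogonality relation <chi_6, chi_1> = [chi_6 = chi_1].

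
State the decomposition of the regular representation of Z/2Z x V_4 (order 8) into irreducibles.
Each irreducible V_i of dimension d_i appears with multiplicity d_i, i.e. rho_reg = (direct sum over all irreducibles V_i) d_i V_i. The irreducible dimensions for Z/2Z x V_4 are 1, 1, 1, 1, 1, 1, 1, 1: 8 irreducibles of dimension 1, each with multiplicity 1. Total dimension 8*1*1 = 8 = |G|.

General theorem: in the regular representation of a finite group G, each irreducible appears with multiplicity equal to its dimension. Check: dim(rho_reg) = sum d_i^2 = 1 + 1 + 1 + 1 + 1 + 1 + 1 + 1 = 8 = |G|.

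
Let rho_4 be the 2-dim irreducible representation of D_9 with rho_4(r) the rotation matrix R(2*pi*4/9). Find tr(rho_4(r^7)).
chi_{rho_4}(r^7) = 2*cos(2*pi*4*7/9) = 2*cos(56*pi/9)

Justification: rho_4(r^7) is rotation by angle 2*pi*4*7/9, whose trace is 2*cos(2*pi*4*7/9) = 2*cos(56*pi/9).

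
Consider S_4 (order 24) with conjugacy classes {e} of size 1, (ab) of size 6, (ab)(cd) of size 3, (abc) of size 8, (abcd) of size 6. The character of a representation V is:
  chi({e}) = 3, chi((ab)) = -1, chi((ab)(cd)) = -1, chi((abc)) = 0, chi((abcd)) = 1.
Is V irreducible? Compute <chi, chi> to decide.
Irreducible: <chi, chi> = 1.

Derivation: <chi, chi> = (1/|G|) sum_C |C| * |chi(C)|^2 = (1/24)[1*|3|^2 + 6*|-1|^2 + 3*|-1|^2 + 8*|0|^2 + 6*|1|^2]
  = (1/24)[(9) + (6) + (3) + (0) + (6)] = 24/24 = 1.
A character is irreducible iff <chi, chi> = 1, so this representation is irreducible.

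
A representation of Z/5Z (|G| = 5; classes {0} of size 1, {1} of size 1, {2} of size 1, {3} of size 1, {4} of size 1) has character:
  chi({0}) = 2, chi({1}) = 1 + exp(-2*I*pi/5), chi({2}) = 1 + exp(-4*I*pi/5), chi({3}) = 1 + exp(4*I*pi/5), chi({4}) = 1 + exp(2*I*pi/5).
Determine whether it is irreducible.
Not irreducible (reducible): <chi, chi> = 2 > 1.

Solution. <chi, chi> = (1/|G|) sum_C |C| * |chi(C)|^2 = (1/5)[1*|2|^2 + 1*|1 + exp(-2*I*pi/5)|^2 + 1*|1 + exp(-4*I*pi/5)|^2 + 1*|1 + exp(4*I*pi/5)|^2 + 1*|1 + exp(2*I*pi/5)|^2]
  = (1/5)[(4) + (2 + exp(-2*I*pi/5) + exp(2*I*pi/5)) + (2 + exp(-4*I*pi/5) + exp(4*I*pi/5)) + (2 + exp(-4*I*pi/5) + exp(4*I*pi/5)) + (2 + exp(-2*I*pi/5) + exp(2*I*pi/5))] = 10/5 = 2.
(Exp terms are combined using exp(i*s)*conj(exp(i*t)) = exp(i*(s-t)), and sums of them are collapsed using the identity that for every m > 1 the m distinct m-th roots of unity sum to 0, e.g. 1 + exp(2*I*pi/3) + exp(-2*I*pi/3) = 0.)
A character is irreducible iff <chi, chi> = 1, so this representation is reducible.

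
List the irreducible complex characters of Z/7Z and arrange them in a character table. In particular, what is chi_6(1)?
Character table of Z/7Z (irreps indexed chi_0,...,chi_6 with chi_k(m) = zeta_7^(k*m), zeta_7 = exp(2*pi*i/7)):
  irrep \ class  {0} (size 1)  {1} (size 1)    {2} (size 1)    {3} (size 1)    {4} (size 1)    {5} (size 1)    {6} (size 1)  
  chi_0          1             1               1               1               1               1               1             
  chi_1          1             exp(2*I*pi/7)   exp(4*I*pi/7)   exp(6*I*pi/7)   exp(-6*I*pi/7)  exp(-4*I*pi/7)  exp(-2*I*pi/7)
  chi_2          1             exp(4*I*pi/7)   exp(-6*I*pi/7)  exp(-2*I*pi/7)  exp(2*I*pi/7)   exp(6*I*pi/7)   exp(-4*I*pi/7)
  chi_3          1             exp(6*I*pi/7)   exp(-2*I*pi/7)  exp(4*I*pi/7)   exp(-4*I*pi/7)  exp(2*I*pi/7)   exp(-6*I*pi/7)
  chi_4          1             exp(-6*I*pi/7)  exp(2*I*pi/7)   exp(-4*I*pi/7)  exp(4*I*pi/7)   exp(-2*I*pi/7)  exp(6*I*pi/7) 
  chi_5          1             exp(-4*I*pi/7)  exp(6*I*pi/7)   exp(2*I*pi/7)   exp(-2*I*pi/7)  exp(-6*I*pi/7)  exp(4*I*pi/7) 
  chi_6          1             exp(-2*I*pi/7)  exp(-4*I*pi/7)  exp(-6*I*pi/7)  exp(6*I*pi/7)   exp(4*I*pi/7)   exp(2*I*pi/7) 

Spot check: chi_6(1) = zeta_7^(6*1) = zeta_7^6 = exp(-2*I*pi/7).

Working: Z/7Z is abelian, so all 7 irreducible complex representations are 1-dimensional. They are given by chi_k(m) = zeta_7^(k*m) for k = 0,...,6. Row orthogonality: sum_m chi_k(m) conj(chi_l(m)) = 7 * [k = l].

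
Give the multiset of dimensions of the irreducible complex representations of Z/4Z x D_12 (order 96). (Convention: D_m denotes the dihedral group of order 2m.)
Dimensions: 1, 1, 1, 1, 1, 1, 1, 1, 1, 1, 1, 1, 1, 1, 1, 1, 2, 2, 2, 2, 2, 2, 2, 2, 2, 2, 2, 2, 2, 2, 2, 2, 2, 2, 2, 2

Reasoning: There are 36 irreducibles (= number of conjugacy classes). Their dimensions d_i satisfy sum d_i^2 = |G| = 96: 1 + 1 + 1 + 1 + 1 + 1 + 1 + 1 + 1 + 1 + 1 + 1 + 1 + 1 + 1 + 1 + 4 + 4 + 4 + 4 + 4 + 4 + 4 + 4 + 4 + 4 + 4 + 4 + 4 + 4 + 4 + 4 + 4 + 4 + 4 + 4 = 96. (For the product with Z/4Z: each of the 4 1-dim characters of Z/4Z tensors with each irrep of D_12, giving 4 copies of each D_12-dimension.)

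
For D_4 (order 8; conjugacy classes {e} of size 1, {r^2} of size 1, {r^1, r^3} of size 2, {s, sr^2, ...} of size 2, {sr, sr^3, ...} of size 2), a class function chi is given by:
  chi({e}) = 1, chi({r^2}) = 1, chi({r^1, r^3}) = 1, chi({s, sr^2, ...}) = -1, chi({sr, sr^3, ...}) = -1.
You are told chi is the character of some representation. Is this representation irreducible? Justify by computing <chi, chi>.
Irreducible: <chi, chi> = 1.

Working: <chi, chi> = (1/|G|) sum_C |C| * |chi(C)|^2 = (1/8)[1*|1|^2 + 1*|1|^2 + 2*|1|^2 + 2*|-1|^2 + 2*|-1|^2]
  = (1/8)[(1) + (1) + (2) + (2) + (2)] = 8/8 = 1.
A character is irreducible iff <chi, chi> = 1, so this representation is irreducible.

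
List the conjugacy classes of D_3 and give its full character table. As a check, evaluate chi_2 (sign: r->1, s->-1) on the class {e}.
Conjugacy classes: {e} of size 1, {r^1, r^2} of size 2, {s, sr, ..., sr^2} of size 3.
Character table:
  irrep \ class              {e} (size 1)  {r^1, r^2} (size 2)  {s, sr, ..., sr^2} (size 3)
  chi_1 (triv)               1             1                    1                          
  chi_2 (sign: r->1, s->-1)  1             1                    -1                         
  chi_3 (2d, j=1)            2             -1                   0                          

Spot check: chi_2 (sign: r->1, s->-1) on {e} = 1.

Explanation: D_3 has order 2*3 = 6 with 3 conjugacy classes, hence 3 irreducibles. Sum of squared dims 1 + 1 + 4 = 6 = |G|. Linear characters come from the abelianisation; the 2-dimensional irreps have character r^k -> 2*cos(2*pi*j*k/3), reflections -> 0.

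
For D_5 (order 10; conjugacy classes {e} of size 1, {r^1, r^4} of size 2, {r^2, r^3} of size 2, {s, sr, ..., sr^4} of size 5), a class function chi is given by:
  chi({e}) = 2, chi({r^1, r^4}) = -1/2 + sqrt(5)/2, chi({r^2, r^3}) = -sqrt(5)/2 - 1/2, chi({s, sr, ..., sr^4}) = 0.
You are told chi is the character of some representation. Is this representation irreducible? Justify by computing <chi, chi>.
Irreducible: <chi, chi> = 1.

Reasoning: <chi, chi> = (1/|G|) sum_C |C| * |chi(C)|^2 = (1/10)[1*|2|^2 + 2*|-1/2 + sqrt(5)/2|^2 + 2*|-sqrt(5)/2 - 1/2|^2 + 5*|0|^2]
  = (1/10)[(4) + (3 - sqrt(5)) + (sqrt(5) + 3) + (0)] = 10/10 = 1.
A character is irreducible iff <chi, chi> = 1, so this representation is irreducible.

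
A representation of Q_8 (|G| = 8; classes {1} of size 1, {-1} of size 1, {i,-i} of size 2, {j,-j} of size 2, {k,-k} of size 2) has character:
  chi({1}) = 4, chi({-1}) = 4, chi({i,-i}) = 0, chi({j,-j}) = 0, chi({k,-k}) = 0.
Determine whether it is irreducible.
Not irreducible (reducible): <chi, chi> = 4 > 1.

Reasoning: <chi, chi> = (1/|G|) sum_C |C| * |chi(C)|^2 = (1/8)[1*|4|^2 + 1*|4|^2 + 2*|0|^2 + 2*|0|^2 + 2*|0|^2]
  = (1/8)[(16) + (16) + (0) + (0) + (0)] = 32/8 = 4.
A character is irreducible iff <chi, chi> = 1, so this representation is reducible.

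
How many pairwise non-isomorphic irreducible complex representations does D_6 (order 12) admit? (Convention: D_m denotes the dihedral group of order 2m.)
6

Justification: The number of irreducible complex representations of a finite group equals its number of conjugacy classes. D_6 has 6 conjugacy classes (n/2 + 3 for n even), so D_6 (order 12) has exactly 6 irreducible complex representations.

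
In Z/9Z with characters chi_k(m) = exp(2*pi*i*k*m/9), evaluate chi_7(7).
chi_7(7) = zeta_9^49 = exp(8*I*pi/9)

Argument: chi_7(7) = zeta_9^(7*7) = zeta_9^49. Since zeta_9^9 = 1, this equals zeta_9^4 = exp(2*pi*i*4/9) = exp(8*I*pi/9).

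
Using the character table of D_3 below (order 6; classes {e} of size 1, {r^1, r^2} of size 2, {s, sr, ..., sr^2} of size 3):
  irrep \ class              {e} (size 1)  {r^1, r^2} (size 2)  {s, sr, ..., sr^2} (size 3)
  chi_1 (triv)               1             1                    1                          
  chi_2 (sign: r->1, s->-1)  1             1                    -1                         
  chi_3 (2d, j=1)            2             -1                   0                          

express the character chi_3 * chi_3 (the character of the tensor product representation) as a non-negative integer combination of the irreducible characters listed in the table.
chi_3 tensor chi_3 = chi_1 + chi_2 + chi_3 (all other irreducibles have multiplicity 0).

Justification: The character of a tensor product is the pointwise product (chi_3 * chi_3)(C) = chi_3(C) * chi_3(C):
  {e}: (2)*(2), {r^1, r^2}: (-1)*(-1), {s, sr, ..., sr^2}: (0)*(0)
so (chi_3 * chi_3) takes values
  {e} -> 4, {r^1, r^2} -> 1, {s, sr, ..., sr^2} -> 0.
Now take the inner product of this character with each irreducible chi from the table, <chi_3*chi_3, chi> = (1/6) sum_C |C| (chi_3*chi_3)(C) conj(chi(C)):
  <chi_3*chi_3, chi_1> = (1/6)[1*(4)*conj(1) + 2*(1)*conj(1) + 3*(0)*conj(1)]
      = (1/6)[(4) + (2) + (0)] = 6/6 = 1
  <chi_3*chi_3, chi_2> = (1/6)[1*(4)*conj(1) + 2*(1)*conj(1) + 3*(0)*conj(-1)]
      = (1/6)[(4) + (2) + (0)] = 6/6 = 1
  <chi_3*chi_3, chi_3> = (1/6)[1*(4)*conj(2) + 2*(1)*conj(-1) + 3*(0)*conj(0)]
      = (1/6)[(8) + (-2) + (0)] = 6/6 = 1
Hence the multiplicities are chi_1: 1, chi_2: 1, chi_3: 1. Dimension check: dim(chi_3)*dim(chi_3) = 2*2 = 4 and sum (mult * dim) = 1*1 + 1*1 + 1*2 = 4.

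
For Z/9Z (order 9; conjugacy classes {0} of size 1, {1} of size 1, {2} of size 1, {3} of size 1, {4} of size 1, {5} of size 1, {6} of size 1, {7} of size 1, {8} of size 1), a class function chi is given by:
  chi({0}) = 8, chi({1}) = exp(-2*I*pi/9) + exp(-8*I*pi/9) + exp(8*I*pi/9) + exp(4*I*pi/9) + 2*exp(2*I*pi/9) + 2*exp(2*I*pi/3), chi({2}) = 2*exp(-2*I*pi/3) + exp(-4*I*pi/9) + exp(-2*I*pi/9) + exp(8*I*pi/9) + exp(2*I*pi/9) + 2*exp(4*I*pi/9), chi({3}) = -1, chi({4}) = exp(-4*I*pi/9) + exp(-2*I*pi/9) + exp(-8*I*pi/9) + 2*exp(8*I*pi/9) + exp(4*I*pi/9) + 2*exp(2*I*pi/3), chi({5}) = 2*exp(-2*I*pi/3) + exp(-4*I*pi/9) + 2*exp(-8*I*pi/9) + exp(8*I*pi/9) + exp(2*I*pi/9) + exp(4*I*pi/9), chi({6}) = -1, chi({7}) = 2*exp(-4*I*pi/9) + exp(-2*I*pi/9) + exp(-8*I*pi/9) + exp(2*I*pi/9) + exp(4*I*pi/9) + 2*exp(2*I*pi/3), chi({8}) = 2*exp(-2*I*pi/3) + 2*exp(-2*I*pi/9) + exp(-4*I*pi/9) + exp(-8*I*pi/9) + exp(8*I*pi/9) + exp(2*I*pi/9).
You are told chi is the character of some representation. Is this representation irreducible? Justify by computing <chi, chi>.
Not irreducible (reducible): <chi, chi> = 12 > 1.

Working: <chi, chi> = (1/|G|) sum_C |C| * |chi(C)|^2 = (1/9)[1*|8|^2 + 1*|exp(-2*I*pi/9) + exp(-8*I*pi/9) + exp(8*I*pi/9) + exp(4*I*pi/9) + 2*exp(2*I*pi/9) + 2*exp(2*I*pi/3)|^2 + 1*|2*exp(-2*I*pi/3) + exp(-4*I*pi/9) + exp(-2*I*pi/9) + exp(8*I*pi/9) + exp(2*I*pi/9) + 2*exp(4*I*pi/9)|^2 + 1*|-1|^2 + 1*|exp(-4*I*pi/9) + exp(-2*I*pi/9) + exp(-8*I*pi/9) + 2*exp(8*I*pi/9) + exp(4*I*pi/9) + 2*exp(2*I*pi/3)|^2 + 1*|2*exp(-2*I*pi/3) + exp(-4*I*pi/9) + 2*exp(-8*I*pi/9) + exp(8*I*pi/9) + exp(2*I*pi/9) + exp(4*I*pi/9)|^2 + 1*|-1|^2 + 1*|2*exp(-4*I*pi/9) + exp(-2*I*pi/9) + exp(-8*I*pi/9) + exp(2*I*pi/9) + exp(4*I*pi/9) + 2*exp(2*I*pi/3)|^2 + 1*|2*exp(-2*I*pi/3) + 2*exp(-2*I*pi/9) + exp(-4*I*pi/9) + exp(-8*I*pi/9) + exp(8*I*pi/9) + exp(2*I*pi/9)|^2]
  = (1/9)[(64) + (12 + 9*exp(-4*I*pi/9) + 7*exp(-2*I*pi/9) + 5*exp(-2*I*pi/3) + 5*exp(-8*I*pi/9) + 5*exp(8*I*pi/9) + 5*exp(2*I*pi/3) + 7*exp(2*I*pi/9) + 9*exp(4*I*pi/9)) + (12 + 7*exp(-4*I*pi/9) + 5*exp(-2*I*pi/3) + 5*exp(-2*I*pi/9) + 9*exp(-8*I*pi/9) + 9*exp(8*I*pi/9) + 5*exp(2*I*pi/9) + 5*exp(2*I*pi/3) + 7*exp(4*I*pi/9)) + (1) + (12 + 9*exp(-2*I*pi/9) + 5*exp(-4*I*pi/9) + 5*exp(-2*I*pi/3) + 7*exp(-8*I*pi/9) + 7*exp(8*I*pi/9) + 5*exp(2*I*pi/3) + 5*exp(4*I*pi/9) + 9*exp(2*I*pi/9)) + (12 + 9*exp(-2*I*pi/9) + 5*exp(-4*I*pi/9) + 5*exp(-2*I*pi/3) + 7*exp(-8*I*pi/9) + 7*exp(8*I*pi/9) + 5*exp(2*I*pi/3) + 5*exp(4*I*pi/9) + 9*exp(2*I*pi/9)) + (1) + (12 + 7*exp(-4*I*pi/9) + 5*exp(-2*I*pi/3) + 5*exp(-2*I*pi/9) + 9*exp(-8*I*pi/9) + 9*exp(8*I*pi/9) + 5*exp(2*I*pi/9) + 5*exp(2*I*pi/3) + 7*exp(4*I*pi/9)) + (12 + 9*exp(-4*I*pi/9) + 7*exp(-2*I*pi/9) + 5*exp(-2*I*pi/3) + 5*exp(-8*I*pi/9) + 5*exp(8*I*pi/9) + 5*exp(2*I*pi/3) + 7*exp(2*I*pi/9) + 9*exp(4*I*pi/9))] = 108/9 = 12.
(Exp terms are combined using exp(i*s)*conj(exp(i*t)) = exp(i*(s-t)), and sums of them are collapsed using the identity that for every m > 1 the m distinct m-th roots of unity sum to 0, e.g. 1 + exp(2*I*pi/3) + exp(-2*I*pi/3) = 0.)
A character is irreducible iff <chi, chi> = 1, so this representation is reducible.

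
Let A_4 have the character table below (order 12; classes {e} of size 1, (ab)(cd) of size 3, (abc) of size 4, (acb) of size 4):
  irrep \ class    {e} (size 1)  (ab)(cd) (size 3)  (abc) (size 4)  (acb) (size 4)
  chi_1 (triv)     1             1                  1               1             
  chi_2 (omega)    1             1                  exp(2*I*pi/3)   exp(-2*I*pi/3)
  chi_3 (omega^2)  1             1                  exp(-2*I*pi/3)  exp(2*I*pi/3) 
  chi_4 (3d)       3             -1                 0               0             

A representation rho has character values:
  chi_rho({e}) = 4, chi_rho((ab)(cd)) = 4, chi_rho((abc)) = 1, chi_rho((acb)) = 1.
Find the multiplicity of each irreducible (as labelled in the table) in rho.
Multiplicities: chi_1: 2, chi_2: 1, chi_3: 1, chi_4: 0.

Derivation: Use <chi_rho, chi> = (1/|G|) sum_C |C| * chi_rho(C) * conj(chi(C)) with |G| = 12 for each irreducible chi in the table:
  <chi_rho, chi_1> = (1/12)[1*(4)*conj(1) + 3*(4)*conj(1) + 4*(1)*conj(1) + 4*(1)*conj(1)]
      = (1/12)[(4) + (12) + (4) + (4)] = 24/12 = 2
  <chi_rho, chi_2> = (1/12)[1*(4)*conj(1) + 3*(4)*conj(1) + 4*(1)*conj(exp(2*I*pi/3)) + 4*(1)*conj(exp(-2*I*pi/3))]
      = (1/12)[(4) + (12) + (4 + 8*exp(-2*I*pi/3) + 4*exp(2*I*pi/3)) + (4 + 4*exp(-2*I*pi/3) + 8*exp(2*I*pi/3))] = 12/12 = 1
  <chi_rho, chi_3> = (1/12)[1*(4)*conj(1) + 3*(4)*conj(1) + 4*(1)*conj(exp(-2*I*pi/3)) + 4*(1)*conj(exp(2*I*pi/3))]
      = (1/12)[(4) + (12) + (4 + 4*exp(-2*I*pi/3) + 8*exp(2*I*pi/3)) + (4 + 8*exp(-2*I*pi/3) + 4*exp(2*I*pi/3))] = 12/12 = 1
  <chi_rho, chi_4> = (1/12)[1*(4)*conj(3) + 3*(4)*conj(-1) + 4*(1)*conj(0) + 4*(1)*conj(0)]
      = (1/12)[(12) + (-12) + (0) + (0)] = 0/12 = 0
(Exp terms are combined using exp(i*s)*conj(exp(i*t)) = exp(i*(s-t)), and sums of them are collapsed using the identity that for every m > 1 the m distinct m-th roots of unity sum to 0, e.g. 1 + exp(2*I*pi/3) + exp(-2*I*pi/3) = 0.)
Dimension check: dim(rho) = sum (mult * dim) = 2*1 + 1*1 + 1*1 + 0*3 = 4 = chi_rho(e) = 4.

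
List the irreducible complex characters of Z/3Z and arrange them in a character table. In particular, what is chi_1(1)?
Character table of Z/3Z (irreps indexed chi_0,...,chi_2 with chi_k(m) = zeta_3^(k*m), zeta_3 = exp(2*pi*i/3)):
  irrep \ class  {0} (size 1)  {1} (size 1)    {2} (size 1)  
  chi_0          1             1               1             
  chi_1          1             exp(2*I*pi/3)   exp(-2*I*pi/3)
  chi_2          1             exp(-2*I*pi/3)  exp(2*I*pi/3) 

Spot check: chi_1(1) = zeta_3^(1*1) = zeta_3^1 = exp(2*I*pi/3).

Solution. Z/3Z is abelian, so all 3 irreducible complex representations are 1-dimensional. They are given by chi_k(m) = zeta_3^(k*m) for k = 0,...,2. Row orthogonality: sum_m chi_k(m) conj(chi_l(m)) = 3 * [k = l].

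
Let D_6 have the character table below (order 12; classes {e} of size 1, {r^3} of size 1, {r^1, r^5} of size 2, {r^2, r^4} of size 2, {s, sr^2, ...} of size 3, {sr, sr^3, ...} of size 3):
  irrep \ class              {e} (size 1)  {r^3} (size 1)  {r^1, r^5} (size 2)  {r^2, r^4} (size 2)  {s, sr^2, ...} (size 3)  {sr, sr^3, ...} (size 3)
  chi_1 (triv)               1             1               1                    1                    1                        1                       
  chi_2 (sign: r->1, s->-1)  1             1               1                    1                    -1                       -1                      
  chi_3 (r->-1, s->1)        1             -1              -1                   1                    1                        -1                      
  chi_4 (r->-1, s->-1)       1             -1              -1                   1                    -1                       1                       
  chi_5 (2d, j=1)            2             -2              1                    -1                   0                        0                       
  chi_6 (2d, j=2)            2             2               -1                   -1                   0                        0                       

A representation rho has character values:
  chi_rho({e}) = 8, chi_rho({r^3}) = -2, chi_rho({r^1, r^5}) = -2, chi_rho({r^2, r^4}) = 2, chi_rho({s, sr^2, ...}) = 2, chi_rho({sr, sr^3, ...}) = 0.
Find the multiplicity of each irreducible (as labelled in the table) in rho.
Multiplicities: chi_1: 1, chi_2: 0, chi_3: 2, chi_4: 1, chi_5: 1, chi_6: 1.

Reasoning: Use <chi_rho, chi> = (1/|G|) sum_C |C| * chi_rho(C) * conj(chi(C)) with |G| = 12 for each irreducible chi in the table:
  <chi_rho, chi_1> = (1/12)[1*(8)*conj(1) + 1*(-2)*conj(1) + 2*(-2)*conj(1) + 2*(2)*conj(1) + 3*(2)*conj(1) + 3*(0)*conj(1)]
      = (1/12)[(8) + (-2) + (-4) + (4) + (6) + (0)] = 12/12 = 1
  <chi_rho, chi_2> = (1/12)[1*(8)*conj(1) + 1*(-2)*conj(1) + 2*(-2)*conj(1) + 2*(2)*conj(1) + 3*(2)*conj(-1) + 3*(0)*conj(-1)]
      = (1/12)[(8) + (-2) + (-4) + (4) + (-6) + (0)] = 0/12 = 0
  <chi_rho, chi_3> = (1/12)[1*(8)*conj(1) + 1*(-2)*conj(-1) + 2*(-2)*conj(-1) + 2*(2)*conj(1) + 3*(2)*conj(1) + 3*(0)*conj(-1)]
      = (1/12)[(8) + (2) + (4) + (4) + (6) + (0)] = 24/12 = 2
  <chi_rho, chi_4> = (1/12)[1*(8)*conj(1) + 1*(-2)*conj(-1) + 2*(-2)*conj(-1) + 2*(2)*conj(1) + 3*(2)*conj(-1) + 3*(0)*conj(1)]
      = (1/12)[(8) + (2) + (4) + (4) + (-6) + (0)] = 12/12 = 1
  <chi_rho, chi_5> = (1/12)[1*(8)*conj(2) + 1*(-2)*conj(-2) + 2*(-2)*conj(1) + 2*(2)*conj(-1) + 3*(2)*conj(0) + 3*(0)*conj(0)]
      = (1/12)[(16) + (4) + (-4) + (-4) + (0) + (0)] = 12/12 = 1
  <chi_rho, chi_6> = (1/12)[1*(8)*conj(2) + 1*(-2)*conj(2) + 2*(-2)*conj(-1) + 2*(2)*conj(-1) + 3*(2)*conj(0) + 3*(0)*conj(0)]
      = (1/12)[(16) + (-4) + (4) + (-4) + (0) + (0)] = 12/12 = 1
Dimension check: dim(rho) = sum (mult * dim) = 1*1 + 0*1 + 2*1 + 1*1 + 1*2 + 1*2 = 8 = chi_rho(e) = 8.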